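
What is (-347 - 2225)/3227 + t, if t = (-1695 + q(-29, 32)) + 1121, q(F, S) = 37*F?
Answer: -5317441/3227 ≈ -1647.8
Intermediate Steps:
t = -1647 (t = (-1695 + 37*(-29)) + 1121 = (-1695 - 1073) + 1121 = -2768 + 1121 = -1647)
(-347 - 2225)/3227 + t = (-347 - 2225)/3227 - 1647 = -2572*1/3227 - 1647 = -2572/3227 - 1647 = -5317441/3227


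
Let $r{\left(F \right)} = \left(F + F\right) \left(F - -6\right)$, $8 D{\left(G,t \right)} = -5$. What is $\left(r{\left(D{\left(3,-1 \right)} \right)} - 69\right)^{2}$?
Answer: $\frac{5870929}{1024} \approx 5733.3$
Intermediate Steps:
$D{\left(G,t \right)} = - \frac{5}{8}$ ($D{\left(G,t \right)} = \frac{1}{8} \left(-5\right) = - \frac{5}{8}$)
$r{\left(F \right)} = 2 F \left(6 + F\right)$ ($r{\left(F \right)} = 2 F \left(F + 6\right) = 2 F \left(6 + F\right)$)
$\left(r{\left(D{\left(3,-1 \right)} \right)} - 69\right)^{2} = \left(2 \left(- \frac{5}{8}\right) \left(6 - \frac{5}{8}\right) - 69\right)^{2} = \left(2 \left(- \frac{5}{8}\right) \frac{43}{8} - 69\right)^{2} = \left(- \frac{215}{32} - 69\right)^{2} = \left(- \frac{2423}{32}\right)^{2} = \frac{5870929}{1024}$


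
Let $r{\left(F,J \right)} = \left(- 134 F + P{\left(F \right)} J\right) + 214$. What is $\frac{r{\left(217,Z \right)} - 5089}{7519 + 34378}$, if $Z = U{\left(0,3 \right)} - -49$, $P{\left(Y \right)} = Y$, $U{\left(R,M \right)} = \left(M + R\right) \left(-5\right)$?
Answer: $- \frac{26575}{41897} \approx -0.63429$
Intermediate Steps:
$U{\left(R,M \right)} = - 5 M - 5 R$
$Z = 34$ ($Z = \left(\left(-5\right) 3 - 0\right) - -49 = \left(-15 + 0\right) + 49 = -15 + 49 = 34$)
$r{\left(F,J \right)} = 214 - 134 F + F J$ ($r{\left(F,J \right)} = \left(- 134 F + F J\right) + 214 = 214 - 134 F + F J$)
$\frac{r{\left(217,Z \right)} - 5089}{7519 + 34378} = \frac{\left(214 - 29078 + 217 \cdot 34\right) - 5089}{7519 + 34378} = \frac{\left(214 - 29078 + 7378\right) - 5089}{41897} = \left(-21486 - 5089\right) \frac{1}{41897} = \left(-26575\right) \frac{1}{41897} = - \frac{26575}{41897}$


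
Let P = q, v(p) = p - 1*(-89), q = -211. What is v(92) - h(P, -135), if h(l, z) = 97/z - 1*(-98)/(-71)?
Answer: 1755002/9585 ≈ 183.10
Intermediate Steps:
v(p) = 89 + p (v(p) = p + 89 = 89 + p)
P = -211
h(l, z) = -98/71 + 97/z (h(l, z) = 97/z + 98*(-1/71) = 97/z - 98/71 = -98/71 + 97/z)
v(92) - h(P, -135) = (89 + 92) - (-98/71 + 97/(-135)) = 181 - (-98/71 + 97*(-1/135)) = 181 - (-98/71 - 97/135) = 181 - 1*(-20117/9585) = 181 + 20117/9585 = 1755002/9585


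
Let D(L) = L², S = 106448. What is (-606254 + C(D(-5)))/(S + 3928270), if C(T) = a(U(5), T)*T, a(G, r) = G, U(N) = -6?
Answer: -303202/2017359 ≈ -0.15030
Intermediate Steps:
C(T) = -6*T
(-606254 + C(D(-5)))/(S + 3928270) = (-606254 - 6*(-5)²)/(106448 + 3928270) = (-606254 - 6*25)/4034718 = (-606254 - 150)*(1/4034718) = -606404*1/4034718 = -303202/2017359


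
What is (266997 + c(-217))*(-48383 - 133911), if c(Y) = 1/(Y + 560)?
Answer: -2384925630824/49 ≈ -4.8672e+10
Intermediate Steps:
c(Y) = 1/(560 + Y)
(266997 + c(-217))*(-48383 - 133911) = (266997 + 1/(560 - 217))*(-48383 - 133911) = (266997 + 1/343)*(-182294) = (91579972/343)*(-182294) = -2384925630824/49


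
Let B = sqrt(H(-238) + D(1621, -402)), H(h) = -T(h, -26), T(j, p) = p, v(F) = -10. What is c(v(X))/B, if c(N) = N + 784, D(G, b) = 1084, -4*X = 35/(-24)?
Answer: 129*sqrt(1110)/185 ≈ 23.232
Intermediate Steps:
X = 35/96 (X = -35/(4*(-24)) = -35*(-1)/(4*24) = -1/4*(-35/24) = 35/96 ≈ 0.36458)
c(N) = 784 + N
H(h) = 26 (H(h) = -1*(-26) = 26)
B = sqrt(1110) (B = sqrt(26 + 1084) = sqrt(1110) ≈ 33.317)
c(v(X))/B = (784 - 10)/(sqrt(1110)) = 774*(sqrt(1110)/1110) = 129*sqrt(1110)/185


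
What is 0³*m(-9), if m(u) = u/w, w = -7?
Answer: 0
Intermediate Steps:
m(u) = -u/7 (m(u) = u/(-7) = u*(-⅐) = -u/7)
0³*m(-9) = 0³*(-⅐*(-9)) = 0*(9/7) = 0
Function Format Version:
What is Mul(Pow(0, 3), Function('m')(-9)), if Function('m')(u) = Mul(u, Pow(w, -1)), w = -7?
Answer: 0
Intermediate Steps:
Function('m')(u) = Mul(Rational(-1, 7), u) (Function('m')(u) = Mul(u, Pow(-7, -1)) = Mul(u, Rational(-1, 7)) = Mul(Rational(-1, 7), u))
Mul(Pow(0, 3), Function('m')(-9)) = Mul(Pow(0, 3), Mul(Rational(-1, 7), -9)) = Mul(0, Rational(9, 7)) = 0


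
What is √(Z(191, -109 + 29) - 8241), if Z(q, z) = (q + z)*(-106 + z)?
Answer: I*√28887 ≈ 169.96*I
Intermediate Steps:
Z(q, z) = (-106 + z)*(q + z)
√(Z(191, -109 + 29) - 8241) = √(((-109 + 29)² - 106*191 - 106*(-109 + 29) + 191*(-109 + 29)) - 8241) = √(((-80)² - 20246 - 106*(-80) + 191*(-80)) - 8241) = √((6400 - 20246 + 8480 - 15280) - 8241) = √(-20646 - 8241) = √(-28887) = I*√28887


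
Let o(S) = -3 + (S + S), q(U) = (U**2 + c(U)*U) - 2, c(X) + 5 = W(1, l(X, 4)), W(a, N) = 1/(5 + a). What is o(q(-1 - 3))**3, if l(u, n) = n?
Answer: 6967871/27 ≈ 2.5807e+5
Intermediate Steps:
c(X) = -29/6 (c(X) = -5 + 1/(5 + 1) = -5 + 1/6 = -29/6)
q(U) = -2 + U**2 - 29*U/6 (q(U) = (U**2 - 29*U/6) - 2 = -2 + U**2 - 29*U/6)
o(S) = -3 + 2*S
o(q(-1 - 3))**3 = (-3 + 2*(-2 + (-1 - 3)**2 - 29*(-1 - 3)/6))**3 = (-3 + 2*(-2 + (-4)**2 - 29/6*(-4)))**3 = (-3 + 2*(-2 + 16 + 58/3))**3 = (-3 + 2*(100/3))**3 = (-3 + 200/3)**3 = (191/3)**3 = 6967871/27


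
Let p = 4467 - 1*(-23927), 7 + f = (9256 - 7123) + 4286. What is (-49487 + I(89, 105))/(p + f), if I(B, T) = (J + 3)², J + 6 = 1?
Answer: -49483/34806 ≈ -1.4217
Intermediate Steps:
J = -5 (J = -6 + 1 = -5)
f = 6412 (f = -7 + ((9256 - 7123) + 4286) = -7 + (2133 + 4286) = -7 + 6419 = 6412)
p = 28394 (p = 4467 + 23927 = 28394)
I(B, T) = 4 (I(B, T) = (-5 + 3)² = (-2)² = 4)
(-49487 + I(89, 105))/(p + f) = (-49487 + 4)/(28394 + 6412) = -49483/34806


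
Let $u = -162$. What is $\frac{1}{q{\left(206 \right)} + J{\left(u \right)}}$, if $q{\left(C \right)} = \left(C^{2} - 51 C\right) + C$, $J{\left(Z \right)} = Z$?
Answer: $\frac{1}{31974} \approx 3.1275 \cdot 10^{-5}$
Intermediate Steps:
$q{\left(C \right)} = C^{2} - 50 C$
$\frac{1}{q{\left(206 \right)} + J{\left(u \right)}} = \frac{1}{206 \left(-50 + 206\right) - 162} = \frac{1}{206 \cdot 156 - 162} = \frac{1}{32136 - 162} = \frac{1}{31974}$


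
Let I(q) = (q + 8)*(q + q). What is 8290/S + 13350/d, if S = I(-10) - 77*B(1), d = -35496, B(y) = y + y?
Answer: -8216215/112404 ≈ -73.095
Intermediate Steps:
B(y) = 2*y
I(q) = 2*q*(8 + q) (I(q) = (8 + q)*(2*q) = 2*q*(8 + q))
S = -114 (S = 2*(-10)*(8 - 10) - 154 = 2*(-10)*(-2) - 77*2 = 40 - 154 = -114)
8290/S + 13350/d = 8290/(-114) + 13350/(-35496) = 8290*(-1/114) + 13350*(-1/35496) = -4145/57 - 2225/5916 = -8216215/112404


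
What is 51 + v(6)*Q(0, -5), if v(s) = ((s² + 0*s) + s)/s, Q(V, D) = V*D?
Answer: 51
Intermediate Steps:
Q(V, D) = D*V
v(s) = (s + s²)/s (v(s) = ((s² + 0) + s)/s = (s² + s)/s = (s + s²)/s)
51 + v(6)*Q(0, -5) = 51 + (1 + 6)*(-5*0) = 51 + 7*0 = 51 + 0 = 51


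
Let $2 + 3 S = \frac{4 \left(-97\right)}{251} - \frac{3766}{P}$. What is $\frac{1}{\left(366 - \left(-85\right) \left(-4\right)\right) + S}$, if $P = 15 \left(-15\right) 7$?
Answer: $\frac{169425}{4339838} \approx 0.039039$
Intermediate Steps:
$P = -1575$ ($P = \left(-225\right) 7 = -1575$)
$S = - \frac{65212}{169425}$ ($S = - \frac{2}{3} + \frac{\frac{4 \left(-97\right)}{251} - \frac{3766}{-1575}}{3} = - \frac{2}{3} + \frac{\left(-388\right) \frac{1}{251} - - \frac{538}{225}}{3} = - \frac{2}{3} + \frac{- \frac{388}{251} + \frac{538}{225}}{3} = - \frac{2}{3} + \frac{1}{3} \cdot \frac{47738}{56475} = - \frac{2}{3} + \frac{47738}{169425} = - \frac{65212}{169425} \approx -0.3849$)
$\frac{1}{\left(366 - \left(-85\right) \left(-4\right)\right) + S} = \frac{1}{\left(366 - \left(-85\right) \left(-4\right)\right) - \frac{65212}{169425}} = \frac{1}{\left(366 - 340\right) - \frac{65212}{169425}} = \frac{1}{26 - \frac{65212}{169425}} = \frac{1}{\frac{4339838}{169425}} = \frac{169425}{4339838}$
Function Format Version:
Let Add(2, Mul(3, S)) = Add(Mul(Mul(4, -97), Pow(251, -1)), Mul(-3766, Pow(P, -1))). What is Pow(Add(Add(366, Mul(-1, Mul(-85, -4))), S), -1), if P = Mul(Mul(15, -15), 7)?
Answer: Rational(169425, 4339838) ≈ 0.039039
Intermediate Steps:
P = -1575 (P = Mul(-225, 7) = -1575)
S = Rational(-65212, 169425) (S = Add(Rational(-2, 3), Mul(Rational(1, 3), Add(Mul(Mul(4, -97), Pow(251, -1)), Mul(-3766, Pow(-1575, -1))))) = Add(Rational(-2, 3), Mul(Rational(1, 3), Add(Mul(-388, Rational(1, 251)), Mul(-3766, Rational(-1, 1575))))) = Add(Rational(-2, 3), Mul(Rational(1, 3), Add(Rational(-388, 251), Rational(538, 225)))) = Add(Rational(-2, 3), Mul(Rational(1, 3), Rational(47738, 56475))) = Add(Rational(-2, 3), Rational(47738, 169425)) = Rational(-65212, 169425) ≈ -0.38490)
Pow(Add(Add(366, Mul(-1, Mul(-85, -4))), S), -1) = Pow(Add(Add(366, Mul(-1, Mul(-85, -4))), Rational(-65212, 169425)), -1) = Pow(Add(Add(366, Mul(-1, 340)), Rational(-65212, 169425)), -1) = Pow(Add(Add(366, -340), Rational(-65212, 169425)), -1) = Pow(Add(26, Rational(-65212, 169425)), -1) = Pow(Rational(4339838, 169425), -1) = Rational(169425, 4339838)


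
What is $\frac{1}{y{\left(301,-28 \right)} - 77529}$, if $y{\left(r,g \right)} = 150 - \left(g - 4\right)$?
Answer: $- \frac{1}{77347} \approx -1.2929 \cdot 10^{-5}$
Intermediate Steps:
$y{\left(r,g \right)} = 154 - g$ ($y{\left(r,g \right)} = 150 - \left(-4 + g\right) = 154 - g$)
$\frac{1}{y{\left(301,-28 \right)} - 77529} = \frac{1}{\left(154 - -28\right) - 77529} = \frac{1}{\left(154 + 28\right) - 77529} = \frac{1}{182 - 77529} = \frac{1}{-77347} = - \frac{1}{77347}$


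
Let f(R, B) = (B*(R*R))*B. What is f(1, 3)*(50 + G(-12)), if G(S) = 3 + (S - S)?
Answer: 477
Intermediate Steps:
G(S) = 3 (G(S) = 3 + 0 = 3)
f(R, B) = B²*R² (f(R, B) = (B*R²)*B = B²*R²)
f(1, 3)*(50 + G(-12)) = (3²*1²)*(50 + 3) = (9*1)*53 = 9*53 = 477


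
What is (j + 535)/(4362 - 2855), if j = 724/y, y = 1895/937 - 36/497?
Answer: 822983241/1368481081 ≈ 0.60138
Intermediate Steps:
y = 908083/465689 (y = 1895*(1/937) - 36*1/497 = 1895/937 - 36/497 = 908083/465689 ≈ 1.9500)
j = 337158836/908083 (j = 724/(908083/465689) = 724*(465689/908083) = 337158836/908083 ≈ 371.29)
(j + 535)/(4362 - 2855) = (337158836/908083 + 535)/(4362 - 2855) = (822983241/908083)/1507 = (822983241/908083)*(1/1507) = 822983241/1368481081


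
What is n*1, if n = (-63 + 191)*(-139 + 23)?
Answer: -14848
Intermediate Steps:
n = -14848 (n = 128*(-116) = -14848)
n*1 = -14848*1 = -14848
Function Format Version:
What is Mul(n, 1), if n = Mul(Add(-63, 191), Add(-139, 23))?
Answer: -14848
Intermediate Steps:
n = -14848 (n = Mul(128, -116) = -14848)
Mul(n, 1) = Mul(-14848, 1) = -14848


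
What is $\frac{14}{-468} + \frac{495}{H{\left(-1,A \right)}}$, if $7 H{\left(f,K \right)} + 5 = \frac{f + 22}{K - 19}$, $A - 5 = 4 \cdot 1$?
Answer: $- \frac{8108597}{16614} \approx -488.06$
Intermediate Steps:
$A = 9$ ($A = 5 + 4 \cdot 1 = 5 + 4 = 9$)
$H{\left(f,K \right)} = - \frac{5}{7} + \frac{22 + f}{7 \left(-19 + K\right)}$ ($H{\left(f,K \right)} = - \frac{5}{7} + \frac{\left(f + 22\right) \frac{1}{K - 19}}{7} = - \frac{5}{7} + \frac{\left(22 + f\right) \frac{1}{-19 + K}}{7} = - \frac{5}{7} + \frac{\frac{1}{-19 + K} \left(22 + f\right)}{7} = - \frac{5}{7} + \frac{22 + f}{7 \left(-19 + K\right)}$)
$\frac{14}{-468} + \frac{495}{H{\left(-1,A \right)}} = \frac{14}{-468} + \frac{495}{\frac{1}{7} \frac{1}{-19 + 9} \left(117 - 1 - 45\right)} = 14 \left(- \frac{1}{468}\right) + \frac{495}{\frac{1}{7} \frac{1}{-10} \left(117 - 1 - 45\right)} = - \frac{7}{234} + \frac{495}{\frac{1}{7} \left(- \frac{1}{10}\right) 71} = - \frac{7}{234} + \frac{495}{- \frac{71}{70}} = - \frac{7}{234} + 495 \left(- \frac{70}{71}\right) = - \frac{7}{234} - \frac{34650}{71} = - \frac{8108597}{16614}$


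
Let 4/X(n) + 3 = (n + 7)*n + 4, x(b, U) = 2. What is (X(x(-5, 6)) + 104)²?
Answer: 3920400/361 ≈ 10860.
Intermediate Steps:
X(n) = 4/(1 + n*(7 + n)) (X(n) = 4/(-3 + ((n + 7)*n + 4)) = 4/(-3 + ((7 + n)*n + 4)) = 4/(-3 + (n*(7 + n) + 4)) = 4/(-3 + (4 + n*(7 + n))) = 4/(1 + n*(7 + n)))
(X(x(-5, 6)) + 104)² = (4/(1 + 2² + 7*2) + 104)² = (4/(1 + 4 + 14) + 104)² = (4/19 + 104)² = (1980/19)² = 3920400/361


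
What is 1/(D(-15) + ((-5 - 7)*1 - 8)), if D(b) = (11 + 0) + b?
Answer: -1/24 ≈ -0.041667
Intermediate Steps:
D(b) = 11 + b
1/(D(-15) + ((-5 - 7)*1 - 8)) = 1/((11 - 15) + ((-5 - 7)*1 - 8)) = 1/(-4 + (-12*1 - 8)) = 1/(-4 + (-12 - 8)) = 1/(-4 - 20) = 1/(-24) = -1/24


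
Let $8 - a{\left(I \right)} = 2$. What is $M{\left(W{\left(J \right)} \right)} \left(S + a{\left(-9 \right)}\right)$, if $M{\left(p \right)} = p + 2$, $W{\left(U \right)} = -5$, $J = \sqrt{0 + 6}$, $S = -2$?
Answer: $-12$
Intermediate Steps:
$J = \sqrt{6} \approx 2.4495$
$a{\left(I \right)} = 6$ ($a{\left(I \right)} = 8 - 2 = 6$)
$M{\left(p \right)} = 2 + p$
$M{\left(W{\left(J \right)} \right)} \left(S + a{\left(-9 \right)}\right) = \left(2 - 5\right) \left(-2 + 6\right) = \left(-3\right) 4 = -12$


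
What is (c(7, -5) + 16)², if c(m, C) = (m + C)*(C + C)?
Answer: 16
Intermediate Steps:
c(m, C) = 2*C*(C + m) (c(m, C) = (C + m)*(2*C) = 2*C*(C + m))
(c(7, -5) + 16)² = (2*(-5)*(-5 + 7) + 16)² = (2*(-5)*2 + 16)² = (-20 + 16)² = (-4)² = 16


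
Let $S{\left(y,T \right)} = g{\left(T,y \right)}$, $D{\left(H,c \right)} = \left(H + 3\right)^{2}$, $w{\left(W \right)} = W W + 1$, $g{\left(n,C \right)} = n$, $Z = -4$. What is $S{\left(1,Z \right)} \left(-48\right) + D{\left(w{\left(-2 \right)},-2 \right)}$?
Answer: $256$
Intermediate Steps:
$w{\left(W \right)} = 1 + W^{2}$ ($w{\left(W \right)} = W^{2} + 1 = 1 + W^{2}$)
$D{\left(H,c \right)} = \left(3 + H\right)^{2}$
$S{\left(y,T \right)} = T$
$S{\left(1,Z \right)} \left(-48\right) + D{\left(w{\left(-2 \right)},-2 \right)} = \left(-4\right) \left(-48\right) + \left(3 + \left(1 + \left(-2\right)^{2}\right)\right)^{2} = 192 + \left(3 + \left(1 + 4\right)\right)^{2} = 192 + \left(3 + 5\right)^{2} = 192 + 8^{2} = 192 + 64 = 256$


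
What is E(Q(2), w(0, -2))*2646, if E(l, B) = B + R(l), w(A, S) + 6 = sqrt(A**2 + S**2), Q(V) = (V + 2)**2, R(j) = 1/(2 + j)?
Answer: -10437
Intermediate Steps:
Q(V) = (2 + V)**2
w(A, S) = -6 + sqrt(A**2 + S**2)
E(l, B) = B + 1/(2 + l)
E(Q(2), w(0, -2))*2646 = ((1 + (-6 + sqrt(0**2 + (-2)**2))*(2 + (2 + 2)**2))/(2 + (2 + 2)**2))*2646 = ((1 + (-6 + sqrt(0 + 4))*(2 + 4**2))/(2 + 4**2))*2646 = ((1 + (-6 + sqrt(4))*(2 + 16))/(2 + 16))*2646 = ((1 + (-6 + 2)*18)/18)*2646 = ((1 - 4*18)/18)*2646 = ((1 - 72)/18)*2646 = ((1/18)*(-71))*2646 = -71/18*2646 = -10437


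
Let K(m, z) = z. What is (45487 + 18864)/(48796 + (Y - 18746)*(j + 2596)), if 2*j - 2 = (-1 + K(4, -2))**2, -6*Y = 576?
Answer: -64351/48968667 ≈ -0.0013141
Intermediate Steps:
Y = -96 (Y = -1/6*576 = -96)
j = 11/2 (j = 1 + (-1 - 2)**2/2 = 1 + (1/2)*(-3)**2 = 1 + (1/2)*9 = 1 + 9/2 = 11/2 ≈ 5.5000)
(45487 + 18864)/(48796 + (Y - 18746)*(j + 2596)) = (45487 + 18864)/(48796 + (-96 - 18746)*(11/2 + 2596)) = 64351/(48796 - 18842*5203/2) = 64351/(48796 - 49017463) = 64351/(-48968667) = 64351*(-1/48968667) = -64351/48968667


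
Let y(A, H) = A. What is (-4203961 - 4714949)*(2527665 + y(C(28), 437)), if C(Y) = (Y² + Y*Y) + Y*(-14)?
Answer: -22554505283310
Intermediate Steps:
C(Y) = -14*Y + 2*Y² (C(Y) = (Y² + Y²) - 14*Y = 2*Y² - 14*Y = -14*Y + 2*Y²)
(-4203961 - 4714949)*(2527665 + y(C(28), 437)) = (-4203961 - 4714949)*(2527665 + 2*28*(-7 + 28)) = -8918910*(2527665 + 2*28*21) = -8918910*(2527665 + 1176) = -8918910*2528841 = -22554505283310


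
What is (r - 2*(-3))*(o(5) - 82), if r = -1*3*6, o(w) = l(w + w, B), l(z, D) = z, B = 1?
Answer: 864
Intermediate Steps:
o(w) = 2*w (o(w) = w + w = 2*w)
r = -18 (r = -3*6 = -18)
(r - 2*(-3))*(o(5) - 82) = (-18 - 2*(-3))*(2*5 - 82) = (-18 + 6)*(10 - 82) = -12*(-72) = 864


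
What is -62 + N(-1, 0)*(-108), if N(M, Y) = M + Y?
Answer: 46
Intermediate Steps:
-62 + N(-1, 0)*(-108) = -62 + (-1 + 0)*(-108) = -62 - 1*(-108) = -62 + 108 = 46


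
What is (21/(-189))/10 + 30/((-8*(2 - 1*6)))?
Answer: 667/720 ≈ 0.92639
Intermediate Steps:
(21/(-189))/10 + 30/((-8*(2 - 1*6))) = (21*(-1/189))*(1/10) + 30/((-8*(2 - 6))) = -1/9*1/10 + 30/((-8*(-4))) = -1/90 + 30/32 = -1/90 + 30*(1/32) = -1/90 + 15/16 = 667/720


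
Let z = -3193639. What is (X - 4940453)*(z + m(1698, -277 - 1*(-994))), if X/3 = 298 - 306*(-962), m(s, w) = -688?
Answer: 12957605398861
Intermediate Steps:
X = 884010 (X = 3*(298 - 306*(-962)) = 3*(298 + 294372) = 3*294670 = 884010)
(X - 4940453)*(z + m(1698, -277 - 1*(-994))) = (884010 - 4940453)*(-3193639 - 688) = -4056443*(-3194327) = 12957605398861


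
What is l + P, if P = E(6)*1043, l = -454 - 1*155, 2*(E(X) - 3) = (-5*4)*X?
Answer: -60060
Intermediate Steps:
E(X) = 3 - 10*X (E(X) = 3 + ((-5*4)*X)/2 = 3 + (-20*X)/2 = 3 - 10*X)
l = -609 (l = -454 - 155 = -609)
P = -59451 (P = (3 - 10*6)*1043 = (3 - 60)*1043 = -57*1043 = -59451)
l + P = -609 - 59451 = -60060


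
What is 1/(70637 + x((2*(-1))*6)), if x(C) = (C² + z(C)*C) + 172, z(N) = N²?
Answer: 1/69225 ≈ 1.4446e-5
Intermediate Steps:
x(C) = 172 + C² + C³ (x(C) = (C² + C²*C) + 172 = (C² + C³) + 172 = 172 + C² + C³)
1/(70637 + x((2*(-1))*6)) = 1/(70637 + (172 + ((2*(-1))*6)² + ((2*(-1))*6)³)) = 1/(70637 + (172 + (-2*6)² + (-2*6)³)) = 1/(70637 + (172 + (-12)² + (-12)³)) = 1/(70637 + (172 + 144 - 1728)) = 1/(70637 - 1412) = 1/69225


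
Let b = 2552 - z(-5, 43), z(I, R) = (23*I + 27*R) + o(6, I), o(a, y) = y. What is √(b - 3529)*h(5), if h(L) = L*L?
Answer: 25*I*√2018 ≈ 1123.1*I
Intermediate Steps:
z(I, R) = 24*I + 27*R (z(I, R) = (23*I + 27*R) + I = 24*I + 27*R)
h(L) = L²
b = 1511 (b = 2552 - (24*(-5) + 27*43) = 2552 - (-120 + 1161) = 2552 - 1*1041 = 2552 - 1041 = 1511)
√(b - 3529)*h(5) = √(1511 - 3529)*5² = √(-2018)*25 = (I*√2018)*25 = 25*I*√2018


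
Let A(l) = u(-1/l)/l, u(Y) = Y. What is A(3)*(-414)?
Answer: 46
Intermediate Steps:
A(l) = -1/l**2 (A(l) = (-1/l)/l = -1/l**2)
A(3)*(-414) = -1/3**2*(-414) = -1*1/9*(-414) = -1/9*(-414) = 46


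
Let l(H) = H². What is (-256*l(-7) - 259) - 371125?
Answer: -383928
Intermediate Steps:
(-256*l(-7) - 259) - 371125 = (-256*(-7)² - 259) - 371125 = (-256*49 - 259) - 371125 = (-12544 - 259) - 371125 = -12803 - 371125 = -383928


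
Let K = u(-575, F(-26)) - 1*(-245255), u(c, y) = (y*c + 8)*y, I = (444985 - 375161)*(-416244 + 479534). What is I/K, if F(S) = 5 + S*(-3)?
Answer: -552395120/464407 ≈ -1189.5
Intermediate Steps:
F(S) = 5 - 3*S
I = 4419160960 (I = 69824*63290 = 4419160960)
u(c, y) = y*(8 + c*y) (u(c, y) = (c*y + 8)*y = (8 + c*y)*y = y*(8 + c*y))
K = -3715256 (K = (5 - 3*(-26))*(8 - 575*(5 - 3*(-26))) - 1*(-245255) = (5 + 78)*(8 - 575*(5 + 78)) + 245255 = 83*(8 - 575*83) + 245255 = 83*(8 - 47725) + 245255 = 83*(-47717) + 245255 = -3960511 + 245255 = -3715256)
I/K = 4419160960/(-3715256) = 4419160960*(-1/3715256) = -552395120/464407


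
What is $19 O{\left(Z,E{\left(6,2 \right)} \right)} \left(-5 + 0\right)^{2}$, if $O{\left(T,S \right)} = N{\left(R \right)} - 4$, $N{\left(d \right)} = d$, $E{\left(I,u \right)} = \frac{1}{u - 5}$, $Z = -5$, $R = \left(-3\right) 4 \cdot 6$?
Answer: $-36100$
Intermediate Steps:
$R = -72$ ($R = \left(-12\right) 6 = -72$)
$E{\left(I,u \right)} = \frac{1}{-5 + u}$
$O{\left(T,S \right)} = -76$ ($O{\left(T,S \right)} = -72 - 4 = -76$)
$19 O{\left(Z,E{\left(6,2 \right)} \right)} \left(-5 + 0\right)^{2} = 19 \left(-76\right) \left(-5 + 0\right)^{2} = - 1444 \left(-5\right)^{2} = \left(-1444\right) 25 = -36100$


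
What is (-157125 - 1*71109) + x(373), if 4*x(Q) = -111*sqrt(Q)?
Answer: -228234 - 111*sqrt(373)/4 ≈ -2.2877e+5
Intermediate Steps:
x(Q) = -111*sqrt(Q)/4 (x(Q) = (-111*sqrt(Q))/4 = -111*sqrt(Q)/4)
(-157125 - 1*71109) + x(373) = (-157125 - 1*71109) - 111*sqrt(373)/4 = (-157125 - 71109) - 111*sqrt(373)/4 = -228234 - 111*sqrt(373)/4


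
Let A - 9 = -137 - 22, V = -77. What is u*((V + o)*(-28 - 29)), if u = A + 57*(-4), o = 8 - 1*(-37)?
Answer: -689472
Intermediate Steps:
o = 45 (o = 8 + 37 = 45)
A = -150 (A = 9 + (-137 - 22) = 9 - 159 = -150)
u = -378 (u = -150 + 57*(-4) = -150 - 228 = -378)
u*((V + o)*(-28 - 29)) = -378*(-77 + 45)*(-28 - 29) = -(-12096)*(-57) = -378*1824 = -689472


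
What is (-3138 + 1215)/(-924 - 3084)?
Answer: 641/1336 ≈ 0.47979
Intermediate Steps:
(-3138 + 1215)/(-924 - 3084) = -1923/(-4008) = -1923*(-1/4008) = 641/1336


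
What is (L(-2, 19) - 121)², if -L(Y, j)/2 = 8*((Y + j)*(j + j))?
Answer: 109348849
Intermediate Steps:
L(Y, j) = -32*j*(Y + j) (L(Y, j) = -16*(Y + j)*(j + j) = -16*(Y + j)*(2*j) = -16*2*j*(Y + j) = -32*j*(Y + j))
(L(-2, 19) - 121)² = (-32*19*(-2 + 19) - 121)² = (-32*19*17 - 121)² = (-10336 - 121)² = (-10457)² = 109348849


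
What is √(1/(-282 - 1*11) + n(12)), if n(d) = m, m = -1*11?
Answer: 2*I*√236158/293 ≈ 3.3171*I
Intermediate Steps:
m = -11
n(d) = -11
√(1/(-282 - 1*11) + n(12)) = √(1/(-282 - 1*11) - 11) = √(1/(-282 - 11) - 11) = √(1/(-293) - 11) = √(-1/293 - 11) = √(-3224/293) = 2*I*√236158/293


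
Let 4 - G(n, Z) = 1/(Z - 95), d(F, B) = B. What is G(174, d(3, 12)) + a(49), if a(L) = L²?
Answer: 199616/83 ≈ 2405.0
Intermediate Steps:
G(n, Z) = 4 - 1/(-95 + Z) (G(n, Z) = 4 - 1/(Z - 95) = 4 - 1/(-95 + Z))
G(174, d(3, 12)) + a(49) = (-381 + 4*12)/(-95 + 12) + 49² = (-381 + 48)/(-83) + 2401 = -1/83*(-333) + 2401 = 333/83 + 2401 = 199616/83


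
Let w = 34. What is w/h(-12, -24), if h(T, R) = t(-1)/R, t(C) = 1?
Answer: -816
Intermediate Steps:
h(T, R) = 1/R
w/h(-12, -24) = 34/(1/(-24)) = 34/(-1/24) = 34*(-24) = -816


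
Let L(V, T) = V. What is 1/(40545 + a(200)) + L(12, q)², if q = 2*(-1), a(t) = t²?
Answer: 11598481/80545 ≈ 144.00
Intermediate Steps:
q = -2
1/(40545 + a(200)) + L(12, q)² = 1/(40545 + 200²) + 12² = 1/(40545 + 40000) + 144 = 1/80545 + 144 = 11598481/80545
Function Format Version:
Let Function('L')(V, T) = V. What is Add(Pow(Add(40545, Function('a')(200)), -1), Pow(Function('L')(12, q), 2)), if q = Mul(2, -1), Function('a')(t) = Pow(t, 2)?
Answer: Rational(11598481, 80545) ≈ 144.00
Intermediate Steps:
q = -2
Add(Pow(Add(40545, Function('a')(200)), -1), Pow(Function('L')(12, q), 2)) = Add(Pow(Add(40545, Pow(200, 2)), -1), Pow(12, 2)) = Add(Pow(Add(40545, 40000), -1), 144) = Add(Pow(80545, -1), 144) = Add(Rational(1, 80545), 144) = Rational(11598481, 80545)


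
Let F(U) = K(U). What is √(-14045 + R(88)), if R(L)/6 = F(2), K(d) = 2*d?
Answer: I*√14021 ≈ 118.41*I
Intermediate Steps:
F(U) = 2*U
R(L) = 24 (R(L) = 6*(2*2) = 6*4 = 24)
√(-14045 + R(88)) = √(-14045 + 24) = √(-14021) = I*√14021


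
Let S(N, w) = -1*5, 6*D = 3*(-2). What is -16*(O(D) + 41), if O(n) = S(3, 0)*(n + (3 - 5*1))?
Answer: -896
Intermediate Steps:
D = -1 (D = (3*(-2))/6 = (⅙)*(-6) = -1)
S(N, w) = -5
O(n) = 10 - 5*n (O(n) = -5*(n + (3 - 5*1)) = -5*(n + (3 - 5)) = -5*(n - 2) = -5*(-2 + n) = 10 - 5*n)
-16*(O(D) + 41) = -16*((10 - 5*(-1)) + 41) = -16*((10 + 5) + 41) = -16*(15 + 41) = -16*56 = -896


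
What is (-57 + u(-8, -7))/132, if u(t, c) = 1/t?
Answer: -457/1056 ≈ -0.43277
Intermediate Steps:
(-57 + u(-8, -7))/132 = (-57 + 1/(-8))/132 = (-57 - ⅛)/132 = (1/132)*(-457/8) = -457/1056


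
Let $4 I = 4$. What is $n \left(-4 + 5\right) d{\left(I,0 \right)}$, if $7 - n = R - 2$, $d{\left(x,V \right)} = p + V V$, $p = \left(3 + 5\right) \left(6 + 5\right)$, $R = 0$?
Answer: $792$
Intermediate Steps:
$I = 1$ ($I = \frac{1}{4} \cdot 4 = 1$)
$p = 88$ ($p = 8 \cdot 11 = 88$)
$d{\left(x,V \right)} = 88 + V^{2}$ ($d{\left(x,V \right)} = 88 + V V = 88 + V^{2}$)
$n = 9$ ($n = 7 - \left(0 - 2\right) = 7 - -2 = 7 + 2 = 9$)
$n \left(-4 + 5\right) d{\left(I,0 \right)} = 9 \left(-4 + 5\right) \left(88 + 0^{2}\right) = 9 \cdot 1 \left(88 + 0\right) = 9 \cdot 88 = 792$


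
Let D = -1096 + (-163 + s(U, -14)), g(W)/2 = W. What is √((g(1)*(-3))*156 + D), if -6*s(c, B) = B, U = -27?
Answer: I*√19734/3 ≈ 46.826*I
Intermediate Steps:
s(c, B) = -B/6
g(W) = 2*W
D = -3770/3 (D = -1096 + (-163 - ⅙*(-14)) = -1096 + (-163 + 7/3) = -1096 - 482/3 = -3770/3 ≈ -1256.7)
√((g(1)*(-3))*156 + D) = √(((2*1)*(-3))*156 - 3770/3) = √((2*(-3))*156 - 3770/3) = √(-6*156 - 3770/3) = √(-936 - 3770/3) = √(-6578/3) = I*√19734/3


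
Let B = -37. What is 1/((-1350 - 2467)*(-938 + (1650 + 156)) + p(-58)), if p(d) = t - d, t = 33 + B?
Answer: -1/3313102 ≈ -3.0183e-7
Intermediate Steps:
t = -4 (t = 33 - 37 = -4)
p(d) = -4 - d
1/((-1350 - 2467)*(-938 + (1650 + 156)) + p(-58)) = 1/((-1350 - 2467)*(-938 + (1650 + 156)) + (-4 - 1*(-58))) = 1/(-3817*(-938 + 1806) + (-4 + 58)) = 1/(-3817*868 + 54) = 1/(-3313156 + 54) = 1/(-3313102) = -1/3313102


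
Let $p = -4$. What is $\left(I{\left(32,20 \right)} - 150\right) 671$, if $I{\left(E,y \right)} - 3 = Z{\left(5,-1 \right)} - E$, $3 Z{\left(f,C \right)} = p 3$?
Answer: $-122793$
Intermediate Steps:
$Z{\left(f,C \right)} = -4$ ($Z{\left(f,C \right)} = \frac{\left(-4\right) 3}{3} = \frac{1}{3} \left(-12\right) = -4$)
$I{\left(E,y \right)} = -1 - E$ ($I{\left(E,y \right)} = 3 - \left(4 + E\right) = -1 - E$)
$\left(I{\left(32,20 \right)} - 150\right) 671 = \left(\left(-1 - 32\right) - 150\right) 671 = \left(-33 - 150\right) 671 = \left(-183\right) 671 = -122793$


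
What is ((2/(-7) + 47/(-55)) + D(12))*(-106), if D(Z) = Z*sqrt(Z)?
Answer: 46534/385 - 2544*sqrt(3) ≈ -4285.5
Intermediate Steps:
D(Z) = Z**(3/2)
((2/(-7) + 47/(-55)) + D(12))*(-106) = ((2/(-7) + 47/(-55)) + 12**(3/2))*(-106) = ((2*(-1/7) + 47*(-1/55)) + 24*sqrt(3))*(-106) = ((-2/7 - 47/55) + 24*sqrt(3))*(-106) = (-439/385 + 24*sqrt(3))*(-106) = 46534/385 - 2544*sqrt(3)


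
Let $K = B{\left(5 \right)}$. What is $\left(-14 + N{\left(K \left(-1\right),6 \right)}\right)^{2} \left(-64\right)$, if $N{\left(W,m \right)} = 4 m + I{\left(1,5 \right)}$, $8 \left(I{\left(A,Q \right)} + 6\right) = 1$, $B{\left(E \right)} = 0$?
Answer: $-1089$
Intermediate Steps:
$I{\left(A,Q \right)} = - \frac{47}{8}$ ($I{\left(A,Q \right)} = -6 + \frac{1}{8} \cdot 1 = -6 + \frac{1}{8} = - \frac{47}{8}$)
$K = 0$
$N{\left(W,m \right)} = - \frac{47}{8} + 4 m$ ($N{\left(W,m \right)} = 4 m - \frac{47}{8} = - \frac{47}{8} + 4 m$)
$\left(-14 + N{\left(K \left(-1\right),6 \right)}\right)^{2} \left(-64\right) = \left(-14 + \left(- \frac{47}{8} + 4 \cdot 6\right)\right)^{2} \left(-64\right) = \left(-14 + \left(- \frac{47}{8} + 24\right)\right)^{2} \left(-64\right) = \left(-14 + \frac{145}{8}\right)^{2} \left(-64\right) = \left(\frac{33}{8}\right)^{2} \left(-64\right) = \frac{1089}{64} \left(-64\right) = -1089$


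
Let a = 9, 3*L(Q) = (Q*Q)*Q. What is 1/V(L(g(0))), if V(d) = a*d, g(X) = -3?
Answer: -1/81 ≈ -0.012346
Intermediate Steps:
L(Q) = Q³/3 (L(Q) = ((Q*Q)*Q)/3 = (Q²*Q)/3 = Q³/3)
V(d) = 9*d
1/V(L(g(0))) = 1/(9*((⅓)*(-3)³)) = 1/(9*((⅓)*(-27))) = 1/(9*(-9)) = 1/(-81) = -1/81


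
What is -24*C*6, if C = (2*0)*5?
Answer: 0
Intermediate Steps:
C = 0 (C = 0*5 = 0)
-24*C*6 = -24*0*6 = 0*6 = 0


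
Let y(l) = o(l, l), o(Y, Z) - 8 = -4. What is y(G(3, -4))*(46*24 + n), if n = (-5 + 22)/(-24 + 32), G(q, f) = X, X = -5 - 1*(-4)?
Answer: 8849/2 ≈ 4424.5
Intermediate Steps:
o(Y, Z) = 4 (o(Y, Z) = 8 - 4 = 4)
X = -1 (X = -5 + 4 = -1)
G(q, f) = -1
y(l) = 4
n = 17/8 ≈ 2.1250
y(G(3, -4))*(46*24 + n) = 4*(46*24 + 17/8) = 4*(1104 + 17/8) = 4*(8849/8) = 8849/2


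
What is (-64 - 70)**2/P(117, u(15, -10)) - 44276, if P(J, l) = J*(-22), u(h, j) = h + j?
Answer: -56992190/1287 ≈ -44283.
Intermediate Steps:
P(J, l) = -22*J
(-64 - 70)**2/P(117, u(15, -10)) - 44276 = (-64 - 70)**2/((-22*117)) - 44276 = (-134)**2/(-2574) - 44276 = 17956*(-1/2574) - 44276 = -8978/1287 - 44276 = -56992190/1287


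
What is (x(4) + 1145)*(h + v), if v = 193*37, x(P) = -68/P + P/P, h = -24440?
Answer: -19530571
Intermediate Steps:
x(P) = 1 - 68/P (x(P) = -68/P + 1 = 1 - 68/P)
v = 7141
(x(4) + 1145)*(h + v) = ((-68 + 4)/4 + 1145)*(-24440 + 7141) = ((¼)*(-64) + 1145)*(-17299) = (-16 + 1145)*(-17299) = 1129*(-17299) = -19530571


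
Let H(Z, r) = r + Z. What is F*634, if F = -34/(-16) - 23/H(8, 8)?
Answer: 3487/8 ≈ 435.88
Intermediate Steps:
H(Z, r) = Z + r
F = 11/16 (F = -34/(-16) - 23/(8 + 8) = -34*(-1/16) - 23/16 = 17/8 - 23*1/16 = 17/8 - 23/16 = 11/16 ≈ 0.68750)
F*634 = (11/16)*634 = 3487/8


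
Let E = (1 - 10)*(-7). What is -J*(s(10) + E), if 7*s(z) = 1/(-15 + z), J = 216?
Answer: -476064/35 ≈ -13602.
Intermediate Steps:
E = 63 (E = -9*(-7) = 63)
s(z) = 1/(7*(-15 + z))
-J*(s(10) + E) = -216*(1/(7*(-15 + 10)) + 63) = -216*((⅐)/(-5) + 63) = -216*((⅐)*(-⅕) + 63) = -216*(-1/35 + 63) = -216*2204/35 = -1*476064/35 = -476064/35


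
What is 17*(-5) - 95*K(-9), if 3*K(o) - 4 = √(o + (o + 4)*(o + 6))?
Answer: -635/3 - 95*√6/3 ≈ -289.23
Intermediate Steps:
K(o) = 4/3 + √(o + (4 + o)*(6 + o))/3 (K(o) = 4/3 + √(o + (o + 4)*(o + 6))/3 = 4/3 + √(o + (4 + o)*(6 + o))/3)
17*(-5) - 95*K(-9) = 17*(-5) - 95*(4/3 + √(24 + (-9)² + 11*(-9))/3) = -85 - 95*(4/3 + √(24 + 81 - 99)/3) = -85 - 95*(4/3 + √6/3) = -85 + (-380/3 - 95*√6/3) = -635/3 - 95*√6/3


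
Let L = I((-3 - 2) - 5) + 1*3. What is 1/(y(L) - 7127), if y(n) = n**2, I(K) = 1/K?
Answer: -100/711859 ≈ -0.00014048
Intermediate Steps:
L = 29/10 (L = 1/((-3 - 2) - 5) + 1*3 = 1/(-5 - 5) + 3 = 1/(-10) + 3 = -1/10 + 3 = 29/10 ≈ 2.9000)
1/(y(L) - 7127) = 1/((29/10)**2 - 7127) = 1/(841/100 - 7127) = 1/(-711859/100) = -100/711859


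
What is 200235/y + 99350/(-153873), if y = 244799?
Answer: 6489979505/37667956527 ≈ 0.17229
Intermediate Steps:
200235/y + 99350/(-153873) = 200235/244799 + 99350/(-153873) = 200235*(1/244799) + 99350*(-1/153873) = 200235/244799 - 99350/153873 = 6489979505/37667956527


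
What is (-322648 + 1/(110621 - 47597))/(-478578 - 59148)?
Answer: 20334567551/33889643424 ≈ 0.60002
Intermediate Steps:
(-322648 + 1/(110621 - 47597))/(-478578 - 59148) = (-322648 + 1/63024)/(-537726) = (-322648 + 1/63024)*(-1/537726) = -20334567551/63024*(-1/537726) = 20334567551/33889643424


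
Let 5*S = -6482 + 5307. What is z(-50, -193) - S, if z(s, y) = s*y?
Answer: 9885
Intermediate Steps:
S = -235 (S = (-6482 + 5307)/5 = (1/5)*(-1175) = -235)
z(-50, -193) - S = -50*(-193) - 1*(-235) = 9650 + 235 = 9885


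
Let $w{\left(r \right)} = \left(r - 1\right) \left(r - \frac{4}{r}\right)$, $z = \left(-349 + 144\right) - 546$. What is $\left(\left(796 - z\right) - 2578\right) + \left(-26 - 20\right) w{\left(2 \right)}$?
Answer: $-1031$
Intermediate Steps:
$z = -751$ ($z = -205 - 546 = -751$)
$w{\left(r \right)} = \left(-1 + r\right) \left(r - \frac{4}{r}\right)$
$\left(\left(796 - z\right) - 2578\right) + \left(-26 - 20\right) w{\left(2 \right)} = \left(\left(796 - -751\right) - 2578\right) + \left(-26 - 20\right) \left(-4 + 2^{2} - 2 + \frac{4}{2}\right) = \left(\left(796 + 751\right) - 2578\right) - 46 \left(-4 + 4 - 2 + 4 \cdot \frac{1}{2}\right) = \left(1547 - 2578\right) - 46 \left(-4 + 4 - 2 + 2\right) = -1031 - 0 = -1031 + 0 = -1031$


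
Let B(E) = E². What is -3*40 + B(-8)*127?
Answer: 8008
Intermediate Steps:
-3*40 + B(-8)*127 = -3*40 + (-8)²*127 = -120 + 64*127 = -120 + 8128 = 8008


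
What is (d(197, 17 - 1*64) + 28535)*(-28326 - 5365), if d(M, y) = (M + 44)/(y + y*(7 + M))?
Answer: -9262817700444/9635 ≈ -9.6137e+8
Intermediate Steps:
d(M, y) = (44 + M)/(y + y*(7 + M))
(d(197, 17 - 1*64) + 28535)*(-28326 - 5365) = ((44 + 197)/((17 - 1*64)*(8 + 197)) + 28535)*(-28326 - 5365) = (241/((17 - 64)*205) + 28535)*(-33691) = ((1/205)*241/(-47) + 28535)*(-33691) = (-1/47*1/205*241 + 28535)*(-33691) = (-241/9635 + 28535)*(-33691) = (274934484/9635)*(-33691) = -9262817700444/9635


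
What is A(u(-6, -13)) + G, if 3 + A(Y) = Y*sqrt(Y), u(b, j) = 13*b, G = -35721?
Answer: -35724 - 78*I*sqrt(78) ≈ -35724.0 - 688.88*I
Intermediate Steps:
A(Y) = -3 + Y**(3/2) (A(Y) = -3 + Y*sqrt(Y) = -3 + Y**(3/2))
A(u(-6, -13)) + G = (-3 + (13*(-6))**(3/2)) - 35721 = (-3 + (-78)**(3/2)) - 35721 = (-3 - 78*I*sqrt(78)) - 35721 = -35724 - 78*I*sqrt(78)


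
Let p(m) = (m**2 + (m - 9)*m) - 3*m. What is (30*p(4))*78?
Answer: -37440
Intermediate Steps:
p(m) = m**2 - 3*m + m*(-9 + m) (p(m) = (m**2 + (-9 + m)*m) - 3*m = (m**2 + m*(-9 + m)) - 3*m = m**2 - 3*m + m*(-9 + m))
(30*p(4))*78 = (30*(2*4*(-6 + 4)))*78 = (30*(2*4*(-2)))*78 = (30*(-16))*78 = -480*78 = -37440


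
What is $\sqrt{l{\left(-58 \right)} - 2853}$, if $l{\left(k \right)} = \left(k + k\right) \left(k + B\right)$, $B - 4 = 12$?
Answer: $\sqrt{2019} \approx 44.933$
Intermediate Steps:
$B = 16$ ($B = 4 + 12 = 16$)
$l{\left(k \right)} = 2 k \left(16 + k\right)$ ($l{\left(k \right)} = \left(k + k\right) \left(k + 16\right) = 2 k \left(16 + k\right)$)
$\sqrt{l{\left(-58 \right)} - 2853} = \sqrt{2 \left(-58\right) \left(16 - 58\right) - 2853} = \sqrt{2 \left(-58\right) \left(-42\right) - 2853} = \sqrt{4872 - 2853} = \sqrt{2019}$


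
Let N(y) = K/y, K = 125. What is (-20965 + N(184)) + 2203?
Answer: -3452083/184 ≈ -18761.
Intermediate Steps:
N(y) = 125/y
(-20965 + N(184)) + 2203 = (-20965 + 125/184) + 2203 = -3857435/184 + 2203 = -3452083/184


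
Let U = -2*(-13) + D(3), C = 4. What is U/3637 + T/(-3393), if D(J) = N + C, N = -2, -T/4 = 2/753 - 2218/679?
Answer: 24296665940/6309455928867 ≈ 0.0038508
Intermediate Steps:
T = 6675184/511287 (T = -4*(2/753 - 2218/679) = -4*(-1668796/511287) = 6675184/511287 ≈ 13.056)
D(J) = 2 (D(J) = -2 + 4 = 2)
U = 28 (U = -2*(-13) + 2 = 26 + 2 = 28)
U/3637 + T/(-3393) = 28/3637 + (6675184/511287)/(-3393) = 28*(1/3637) + (6675184/511287)*(-1/3393) = 28/3637 - 6675184/1734796791 = 24296665940/6309455928867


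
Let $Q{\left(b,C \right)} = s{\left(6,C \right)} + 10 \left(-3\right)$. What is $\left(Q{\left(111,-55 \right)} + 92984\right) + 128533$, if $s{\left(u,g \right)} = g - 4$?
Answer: $221428$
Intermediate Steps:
$s{\left(u,g \right)} = -4 + g$
$Q{\left(b,C \right)} = -34 + C$ ($Q{\left(b,C \right)} = \left(-4 + C\right) + 10 \left(-3\right) = \left(-4 + C\right) - 30 = -34 + C$)
$\left(Q{\left(111,-55 \right)} + 92984\right) + 128533 = \left(\left(-34 - 55\right) + 92984\right) + 128533 = \left(-89 + 92984\right) + 128533 = 92895 + 128533 = 221428$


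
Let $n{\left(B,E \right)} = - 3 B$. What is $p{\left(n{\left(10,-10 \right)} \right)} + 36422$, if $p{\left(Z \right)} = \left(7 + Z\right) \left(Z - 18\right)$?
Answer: $37526$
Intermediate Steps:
$p{\left(Z \right)} = \left(-18 + Z\right) \left(7 + Z\right)$ ($p{\left(Z \right)} = \left(7 + Z\right) \left(-18 + Z\right) = \left(-18 + Z\right) \left(7 + Z\right)$)
$p{\left(n{\left(10,-10 \right)} \right)} + 36422 = \left(-126 + \left(\left(-3\right) 10\right)^{2} - 11 \left(\left(-3\right) 10\right)\right) + 36422 = \left(-126 + \left(-30\right)^{2} - -330\right) + 36422 = \left(-126 + 900 + 330\right) + 36422 = 1104 + 36422 = 37526$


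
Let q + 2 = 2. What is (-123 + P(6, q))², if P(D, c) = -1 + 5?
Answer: 14161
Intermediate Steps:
q = 0 (q = -2 + 2 = 0)
P(D, c) = 4
(-123 + P(6, q))² = (-123 + 4)² = (-119)² = 14161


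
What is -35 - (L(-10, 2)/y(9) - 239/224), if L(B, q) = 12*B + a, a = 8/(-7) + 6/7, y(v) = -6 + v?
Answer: 4141/672 ≈ 6.1622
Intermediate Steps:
a = -2/7 (a = 8*(-1/7) + 6*(1/7) = -8/7 + 6/7 = -2/7 ≈ -0.28571)
L(B, q) = -2/7 + 12*B (L(B, q) = 12*B - 2/7 = -2/7 + 12*B)
-35 - (L(-10, 2)/y(9) - 239/224) = -35 - ((-2/7 + 12*(-10))/(-6 + 9) - 239/224) = -35 - ((-2/7 - 120)/3 - 239*1/224) = -35 - (-842/7*1/3 - 239/224) = -35 - (-842/21 - 239/224) = -35 - 1*(-27661/672) = -35 + 27661/672 = 4141/672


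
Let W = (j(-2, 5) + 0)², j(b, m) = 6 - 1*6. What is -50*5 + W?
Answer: -250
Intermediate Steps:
j(b, m) = 0 (j(b, m) = 6 - 6 = 0)
W = 0 (W = (0 + 0)² = 0² = 0)
-50*5 + W = -50*5 + 0 = -250 + 0 = -250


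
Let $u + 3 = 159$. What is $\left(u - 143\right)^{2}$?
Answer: $169$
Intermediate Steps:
$u = 156$ ($u = -3 + 159 = 156$)
$\left(u - 143\right)^{2} = \left(156 - 143\right)^{2} = 13^{2} = 169$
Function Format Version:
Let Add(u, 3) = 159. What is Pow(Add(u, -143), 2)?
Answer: 169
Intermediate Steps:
u = 156 (u = Add(-3, 159) = 156)
Pow(Add(u, -143), 2) = Pow(Add(156, -143), 2) = Pow(13, 2) = 169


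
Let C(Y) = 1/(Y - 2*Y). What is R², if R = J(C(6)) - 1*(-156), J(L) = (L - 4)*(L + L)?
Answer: 8025889/324 ≈ 24771.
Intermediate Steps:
C(Y) = -1/Y (C(Y) = 1/(-Y) = -1/Y)
J(L) = 2*L*(-4 + L) (J(L) = (-4 + L)*(2*L) = 2*L*(-4 + L))
R = 2833/18 (R = 2*(-1/6)*(-4 - 1/6) - 1*(-156) = 2*(-1*⅙)*(-4 - 1*⅙) + 156 = 2*(-⅙)*(-4 - ⅙) + 156 = 2*(-⅙)*(-25/6) + 156 = 25/18 + 156 = 2833/18 ≈ 157.39)
R² = (2833/18)² = 8025889/324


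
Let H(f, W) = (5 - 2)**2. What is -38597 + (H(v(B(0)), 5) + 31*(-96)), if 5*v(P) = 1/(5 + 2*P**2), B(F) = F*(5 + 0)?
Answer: -41564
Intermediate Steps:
B(F) = 5*F (B(F) = F*5 = 5*F)
v(P) = 1/(5*(5 + 2*P**2))
H(f, W) = 9 (H(f, W) = 3**2 = 9)
-38597 + (H(v(B(0)), 5) + 31*(-96)) = -38597 + (9 + 31*(-96)) = -38597 + (9 - 2976) = -38597 - 2967 = -41564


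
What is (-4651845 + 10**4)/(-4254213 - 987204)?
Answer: 4641845/5241417 ≈ 0.88561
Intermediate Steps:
(-4651845 + 10**4)/(-4254213 - 987204) = (-4651845 + 10000)/(-5241417) = -4641845*(-1/5241417) = 4641845/5241417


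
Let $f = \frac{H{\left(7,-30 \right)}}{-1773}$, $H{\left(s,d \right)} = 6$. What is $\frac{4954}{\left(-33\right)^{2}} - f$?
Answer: $\frac{976664}{214533} \approx 4.5525$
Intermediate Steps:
$f = - \frac{2}{591}$ ($f = \frac{6}{-1773} = 6 \left(- \frac{1}{1773}\right) = - \frac{2}{591} \approx -0.0033841$)
$\frac{4954}{\left(-33\right)^{2}} - f = \frac{4954}{\left(-33\right)^{2}} - - \frac{2}{591} = \frac{4954}{1089} + \frac{2}{591} = \frac{976664}{214533}$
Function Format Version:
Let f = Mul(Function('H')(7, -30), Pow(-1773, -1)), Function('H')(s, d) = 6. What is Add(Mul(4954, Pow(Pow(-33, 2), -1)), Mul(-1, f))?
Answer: Rational(976664, 214533) ≈ 4.5525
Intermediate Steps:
f = Rational(-2, 591) (f = Mul(6, Pow(-1773, -1)) = Mul(6, Rational(-1, 1773)) = Rational(-2, 591) ≈ -0.0033841)
Add(Mul(4954, Pow(Pow(-33, 2), -1)), Mul(-1, f)) = Add(Mul(4954, Pow(Pow(-33, 2), -1)), Mul(-1, Rational(-2, 591))) = Add(Mul(4954, Pow(1089, -1)), Rational(2, 591)) = Add(Mul(4954, Rational(1, 1089)), Rational(2, 591)) = Add(Rational(4954, 1089), Rational(2, 591)) = Rational(976664, 214533)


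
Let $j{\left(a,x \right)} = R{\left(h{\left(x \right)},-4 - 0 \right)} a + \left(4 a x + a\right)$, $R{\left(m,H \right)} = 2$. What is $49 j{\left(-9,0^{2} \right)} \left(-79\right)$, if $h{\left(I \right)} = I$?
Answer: $104517$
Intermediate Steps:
$j{\left(a,x \right)} = 3 a + 4 a x$ ($j{\left(a,x \right)} = 2 a + \left(4 a x + a\right) = 2 a + \left(a + 4 a x\right) = 3 a + 4 a x$)
$49 j{\left(-9,0^{2} \right)} \left(-79\right) = 49 \left(- 9 \left(3 + 4 \cdot 0^{2}\right)\right) \left(-79\right) = 49 \left(- 9 \left(3 + 4 \cdot 0\right)\right) \left(-79\right) = 49 \left(- 9 \left(3 + 0\right)\right) \left(-79\right) = 49 \left(\left(-9\right) 3\right) \left(-79\right) = 49 \left(-27\right) \left(-79\right) = \left(-1323\right) \left(-79\right) = 104517$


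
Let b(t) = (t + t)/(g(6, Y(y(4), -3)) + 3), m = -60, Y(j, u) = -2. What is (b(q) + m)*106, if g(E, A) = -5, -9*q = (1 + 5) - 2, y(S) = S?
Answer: -56816/9 ≈ -6312.9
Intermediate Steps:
q = -4/9 (q = -((1 + 5) - 2)/9 = -(6 - 2)/9 = -⅑*4 = -4/9 ≈ -0.44444)
b(t) = -t (b(t) = (t + t)/(-5 + 3) = (2*t)/(-2) = (2*t)*(-½) = -t)
(b(q) + m)*106 = (-1*(-4/9) - 60)*106 = (4/9 - 60)*106 = -536/9*106 = -56816/9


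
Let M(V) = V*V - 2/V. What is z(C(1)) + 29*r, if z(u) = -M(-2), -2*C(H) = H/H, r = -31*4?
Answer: -3601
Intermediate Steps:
r = -124
M(V) = V² - 2/V
C(H) = -½ (C(H) = -H/(2*H) = -½*1 = -½)
z(u) = -5 (z(u) = -(-2 + (-2)³)/(-2) = -(-1)*(-2 - 8)/2 = -(-1)*(-10)/2 = -1*5 = -5)
z(C(1)) + 29*r = -5 + 29*(-124) = -5 - 3596 = -3601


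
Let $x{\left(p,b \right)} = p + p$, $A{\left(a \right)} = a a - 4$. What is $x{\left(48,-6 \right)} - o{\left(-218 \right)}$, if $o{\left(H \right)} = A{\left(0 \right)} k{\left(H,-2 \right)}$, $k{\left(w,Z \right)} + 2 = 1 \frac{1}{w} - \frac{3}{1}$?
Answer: $\frac{8282}{109} \approx 75.982$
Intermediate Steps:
$A{\left(a \right)} = -4 + a^{2}$ ($A{\left(a \right)} = a^{2} - 4 = -4 + a^{2}$)
$k{\left(w,Z \right)} = -5 + \frac{1}{w}$ ($k{\left(w,Z \right)} = -2 + \left(1 \frac{1}{w} - \frac{3}{1}\right) = -2 + \left(\frac{1}{w} - 3\right) = -2 - \left(3 - \frac{1}{w}\right) = -5 + \frac{1}{w}$)
$o{\left(H \right)} = 20 - \frac{4}{H}$ ($o{\left(H \right)} = \left(-4 + 0^{2}\right) \left(-5 + \frac{1}{H}\right) = \left(-4 + 0\right) \left(-5 + \frac{1}{H}\right) = - 4 \left(-5 + \frac{1}{H}\right) = 20 - \frac{4}{H}$)
$x{\left(p,b \right)} = 2 p$
$x{\left(48,-6 \right)} - o{\left(-218 \right)} = 2 \cdot 48 - \left(20 - \frac{4}{-218}\right) = 96 - \left(20 - - \frac{2}{109}\right) = 96 - \left(20 + \frac{2}{109}\right) = 96 - \frac{2182}{109} = \frac{8282}{109}$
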